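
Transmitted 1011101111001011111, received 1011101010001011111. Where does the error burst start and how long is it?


XOR: 0000000101000000000

Burst at position 7, length 3


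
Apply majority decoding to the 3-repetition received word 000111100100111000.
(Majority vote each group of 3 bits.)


Groups: 000, 111, 100, 100, 111, 000
Majority votes: 010010

010010


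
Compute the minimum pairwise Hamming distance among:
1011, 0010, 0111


Comparing all pairs, minimum distance: 2
Can detect 1 errors, correct 0 errors

2


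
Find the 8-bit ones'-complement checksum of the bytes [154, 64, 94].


Sum = 312 mod 256 = 56
Complement = 199

199


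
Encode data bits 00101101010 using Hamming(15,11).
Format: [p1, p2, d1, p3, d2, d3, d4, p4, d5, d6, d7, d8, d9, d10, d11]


Parity bits: p1=1, p2=1, p3=1, p4=0

110101001101010


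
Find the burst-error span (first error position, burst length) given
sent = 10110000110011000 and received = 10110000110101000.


XOR: 00000000000110000

Burst at position 11, length 2


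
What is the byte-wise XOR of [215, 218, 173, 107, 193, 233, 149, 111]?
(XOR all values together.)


XOR chain: 215 ^ 218 ^ 173 ^ 107 ^ 193 ^ 233 ^ 149 ^ 111 = 25

25


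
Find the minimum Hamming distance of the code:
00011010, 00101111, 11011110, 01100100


Comparing all pairs, minimum distance: 3
Can detect 2 errors, correct 1 errors

3


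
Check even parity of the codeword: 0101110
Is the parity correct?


Number of 1s: 4

Yes, parity is correct (4 ones)


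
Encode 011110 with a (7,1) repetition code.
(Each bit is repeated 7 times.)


Each bit -> 7 copies

000000011111111111111111111111111110000000


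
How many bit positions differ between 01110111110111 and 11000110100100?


XOR: 10110001010011
Count of 1s: 7

7


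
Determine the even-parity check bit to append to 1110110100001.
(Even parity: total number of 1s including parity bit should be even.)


Number of 1s in data: 7
Parity bit: 1

1


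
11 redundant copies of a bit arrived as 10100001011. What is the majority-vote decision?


Ones: 5 out of 11
Threshold: 6

0 (5/11 voted 1)


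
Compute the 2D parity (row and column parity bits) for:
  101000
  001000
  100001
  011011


Row parities: 0100
Column parities: 011010

Row P: 0100, Col P: 011010, Corner: 1


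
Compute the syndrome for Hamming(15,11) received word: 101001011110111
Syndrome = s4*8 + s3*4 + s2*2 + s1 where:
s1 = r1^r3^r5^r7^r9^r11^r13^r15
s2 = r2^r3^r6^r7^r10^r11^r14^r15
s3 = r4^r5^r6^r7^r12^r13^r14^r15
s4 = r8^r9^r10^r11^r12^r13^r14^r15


s1=0, s2=0, s3=0, s4=1

Syndrome = 8 (error at position 8)


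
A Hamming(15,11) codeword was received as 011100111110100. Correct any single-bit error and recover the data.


Syndrome = 15: error at position 15

Data: 10011110101 (corrected bit 15)


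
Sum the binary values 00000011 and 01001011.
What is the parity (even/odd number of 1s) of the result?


00000011 = 3
01001011 = 75
Sum = 78 = 1001110
1s count = 4

even parity (4 ones in 1001110)


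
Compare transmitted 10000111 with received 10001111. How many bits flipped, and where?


XOR: 00001000

1 error(s) at position(s): 4


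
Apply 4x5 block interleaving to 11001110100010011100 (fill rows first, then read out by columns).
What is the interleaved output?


Matrix:
  11001
  11010
  00100
  11100
Read columns: 11011101001101001000

11011101001101001000


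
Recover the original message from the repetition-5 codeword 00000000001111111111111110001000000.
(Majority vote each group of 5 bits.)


Groups: 00000, 00000, 11111, 11111, 11111, 00010, 00000
Majority votes: 0011100

0011100


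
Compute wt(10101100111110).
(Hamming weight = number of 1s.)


Counting 1s in 10101100111110

9


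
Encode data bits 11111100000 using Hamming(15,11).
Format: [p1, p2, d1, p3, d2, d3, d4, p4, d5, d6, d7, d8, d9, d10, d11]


Parity bits: p1=0, p2=0, p3=1, p4=0

001111101100000


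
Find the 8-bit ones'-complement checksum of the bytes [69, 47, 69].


Sum = 185 mod 256 = 185
Complement = 70

70


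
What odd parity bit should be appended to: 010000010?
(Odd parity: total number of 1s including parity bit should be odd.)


Number of 1s in data: 2
Parity bit: 1

1


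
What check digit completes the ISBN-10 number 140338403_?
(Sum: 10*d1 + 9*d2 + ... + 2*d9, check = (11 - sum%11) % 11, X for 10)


Weighted sum: 147
147 mod 11 = 4

Check digit: 7


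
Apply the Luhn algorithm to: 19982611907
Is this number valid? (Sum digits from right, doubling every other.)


Luhn sum = 50
50 mod 10 = 0

Valid (Luhn sum mod 10 = 0)


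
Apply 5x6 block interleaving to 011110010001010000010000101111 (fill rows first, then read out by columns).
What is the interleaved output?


Matrix:
  011110
  010001
  010000
  010000
  101111
Read columns: 000011111010001100011000101001

000011111010001100011000101001


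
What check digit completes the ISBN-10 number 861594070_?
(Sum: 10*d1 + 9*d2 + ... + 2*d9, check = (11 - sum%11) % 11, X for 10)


Weighted sum: 272
272 mod 11 = 8

Check digit: 3


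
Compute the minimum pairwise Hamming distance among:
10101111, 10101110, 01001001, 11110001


Comparing all pairs, minimum distance: 1
Can detect 0 errors, correct 0 errors

1


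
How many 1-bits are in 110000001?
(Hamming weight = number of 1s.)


Counting 1s in 110000001

3


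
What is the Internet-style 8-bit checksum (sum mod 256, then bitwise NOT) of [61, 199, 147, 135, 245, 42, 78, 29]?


Sum = 936 mod 256 = 168
Complement = 87

87


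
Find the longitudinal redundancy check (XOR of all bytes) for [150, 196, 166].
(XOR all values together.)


XOR chain: 150 ^ 196 ^ 166 = 244

244


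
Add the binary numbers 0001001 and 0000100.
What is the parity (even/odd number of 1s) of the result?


0001001 = 9
0000100 = 4
Sum = 13 = 1101
1s count = 3

odd parity (3 ones in 1101)


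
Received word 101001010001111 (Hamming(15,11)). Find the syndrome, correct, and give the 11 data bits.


Syndrome = 12: error at position 12

Data: 10100000111 (corrected bit 12)


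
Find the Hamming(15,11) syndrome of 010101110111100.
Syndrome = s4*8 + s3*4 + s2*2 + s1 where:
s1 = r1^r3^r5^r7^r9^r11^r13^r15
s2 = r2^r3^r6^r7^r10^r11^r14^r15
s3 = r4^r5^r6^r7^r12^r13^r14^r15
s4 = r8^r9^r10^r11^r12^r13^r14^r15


s1=1, s2=1, s3=1, s4=1

Syndrome = 15 (error at position 15)


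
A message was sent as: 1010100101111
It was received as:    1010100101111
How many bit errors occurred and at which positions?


XOR: 0000000000000

0 errors (received matches sent)


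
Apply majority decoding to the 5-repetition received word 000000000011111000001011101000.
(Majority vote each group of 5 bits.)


Groups: 00000, 00000, 11111, 00000, 10111, 01000
Majority votes: 001010

001010


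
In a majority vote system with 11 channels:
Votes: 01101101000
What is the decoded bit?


Ones: 5 out of 11
Threshold: 6

0 (5/11 voted 1)


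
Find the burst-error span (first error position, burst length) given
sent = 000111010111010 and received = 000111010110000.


XOR: 000000000001010

Burst at position 11, length 3


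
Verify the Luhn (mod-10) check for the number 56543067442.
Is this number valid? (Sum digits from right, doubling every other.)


Luhn sum = 49
49 mod 10 = 9

Invalid (Luhn sum mod 10 = 9)


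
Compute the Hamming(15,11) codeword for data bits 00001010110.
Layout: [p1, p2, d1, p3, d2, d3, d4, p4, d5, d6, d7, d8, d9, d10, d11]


Parity bits: p1=1, p2=0, p3=0, p4=0

100000001010110


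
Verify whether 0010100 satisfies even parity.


Number of 1s: 2

Yes, parity is correct (2 ones)


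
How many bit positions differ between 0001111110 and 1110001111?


XOR: 1111110001
Count of 1s: 7

7


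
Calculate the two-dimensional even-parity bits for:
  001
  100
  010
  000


Row parities: 1110
Column parities: 111

Row P: 1110, Col P: 111, Corner: 1


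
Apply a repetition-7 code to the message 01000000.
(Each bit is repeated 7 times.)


Each bit -> 7 copies

00000001111111000000000000000000000000000000000000000000


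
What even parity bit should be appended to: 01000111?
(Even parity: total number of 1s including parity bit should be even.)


Number of 1s in data: 4
Parity bit: 0

0


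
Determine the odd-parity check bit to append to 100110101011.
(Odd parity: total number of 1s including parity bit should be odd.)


Number of 1s in data: 7
Parity bit: 0

0


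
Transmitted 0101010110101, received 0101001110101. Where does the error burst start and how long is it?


XOR: 0000011000000

Burst at position 5, length 2


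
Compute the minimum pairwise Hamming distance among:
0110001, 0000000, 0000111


Comparing all pairs, minimum distance: 3
Can detect 2 errors, correct 1 errors

3


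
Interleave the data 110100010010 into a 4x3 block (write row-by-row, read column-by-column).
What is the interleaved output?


Matrix:
  110
  100
  010
  010
Read columns: 110010110000

110010110000


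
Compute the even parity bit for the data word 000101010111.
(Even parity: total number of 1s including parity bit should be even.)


Number of 1s in data: 6
Parity bit: 0

0


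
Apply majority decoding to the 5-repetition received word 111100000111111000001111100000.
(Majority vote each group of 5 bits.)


Groups: 11110, 00001, 11111, 00000, 11111, 00000
Majority votes: 101010

101010


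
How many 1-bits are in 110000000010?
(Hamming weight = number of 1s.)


Counting 1s in 110000000010

3


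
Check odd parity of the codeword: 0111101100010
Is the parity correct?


Number of 1s: 7

Yes, parity is correct (7 ones)


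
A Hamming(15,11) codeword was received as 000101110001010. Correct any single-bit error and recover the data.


Syndrome = 15: error at position 15

Data: 00110001011 (corrected bit 15)


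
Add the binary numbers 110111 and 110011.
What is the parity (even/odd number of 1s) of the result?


110111 = 55
110011 = 51
Sum = 106 = 1101010
1s count = 4

even parity (4 ones in 1101010)


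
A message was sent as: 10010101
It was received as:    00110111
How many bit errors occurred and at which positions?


XOR: 10100010

3 error(s) at position(s): 0, 2, 6


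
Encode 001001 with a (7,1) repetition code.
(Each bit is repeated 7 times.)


Each bit -> 7 copies

000000000000001111111000000000000001111111


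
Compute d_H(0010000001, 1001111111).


XOR: 1011111110
Count of 1s: 8

8


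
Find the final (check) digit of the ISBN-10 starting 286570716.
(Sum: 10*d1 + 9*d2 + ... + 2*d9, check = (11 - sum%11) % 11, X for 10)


Weighted sum: 260
260 mod 11 = 7

Check digit: 4


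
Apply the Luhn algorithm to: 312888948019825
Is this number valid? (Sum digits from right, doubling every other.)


Luhn sum = 81
81 mod 10 = 1

Invalid (Luhn sum mod 10 = 1)


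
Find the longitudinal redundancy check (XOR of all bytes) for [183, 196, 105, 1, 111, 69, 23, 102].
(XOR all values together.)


XOR chain: 183 ^ 196 ^ 105 ^ 1 ^ 111 ^ 69 ^ 23 ^ 102 = 64

64


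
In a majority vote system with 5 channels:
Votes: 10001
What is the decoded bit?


Ones: 2 out of 5
Threshold: 3

0 (2/5 voted 1)


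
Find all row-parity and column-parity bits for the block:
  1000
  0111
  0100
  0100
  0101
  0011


Row parities: 111100
Column parities: 1001

Row P: 111100, Col P: 1001, Corner: 0


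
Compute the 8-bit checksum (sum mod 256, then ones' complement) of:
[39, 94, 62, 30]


Sum = 225 mod 256 = 225
Complement = 30

30


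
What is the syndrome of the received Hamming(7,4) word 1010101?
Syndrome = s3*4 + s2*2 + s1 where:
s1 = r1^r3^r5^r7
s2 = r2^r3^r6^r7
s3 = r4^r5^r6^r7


s1=0, s2=0, s3=0

Syndrome = 0 (no error)


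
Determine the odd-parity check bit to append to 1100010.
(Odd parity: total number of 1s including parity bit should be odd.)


Number of 1s in data: 3
Parity bit: 0

0


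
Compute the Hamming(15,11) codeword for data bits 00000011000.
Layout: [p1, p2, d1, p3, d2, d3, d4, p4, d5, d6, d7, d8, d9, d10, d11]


Parity bits: p1=1, p2=1, p3=1, p4=0

110100000011000


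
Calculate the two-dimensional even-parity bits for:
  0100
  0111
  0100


Row parities: 111
Column parities: 0111

Row P: 111, Col P: 0111, Corner: 1


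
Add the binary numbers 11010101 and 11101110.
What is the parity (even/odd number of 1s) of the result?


11010101 = 213
11101110 = 238
Sum = 451 = 111000011
1s count = 5

odd parity (5 ones in 111000011)


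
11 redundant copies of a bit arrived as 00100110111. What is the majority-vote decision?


Ones: 6 out of 11
Threshold: 6

1 (6/11 voted 1)


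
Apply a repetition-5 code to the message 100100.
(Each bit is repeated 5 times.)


Each bit -> 5 copies

111110000000000111110000000000


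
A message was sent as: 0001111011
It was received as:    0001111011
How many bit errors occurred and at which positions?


XOR: 0000000000

0 errors (received matches sent)


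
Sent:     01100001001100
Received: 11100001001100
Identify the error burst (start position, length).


XOR: 10000000000000

Burst at position 0, length 1


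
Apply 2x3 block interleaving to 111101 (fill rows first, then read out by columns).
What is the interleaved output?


Matrix:
  111
  101
Read columns: 111011

111011


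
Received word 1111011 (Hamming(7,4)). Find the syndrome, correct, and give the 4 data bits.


Syndrome = 5: error at position 5

Data: 1111 (corrected bit 5)


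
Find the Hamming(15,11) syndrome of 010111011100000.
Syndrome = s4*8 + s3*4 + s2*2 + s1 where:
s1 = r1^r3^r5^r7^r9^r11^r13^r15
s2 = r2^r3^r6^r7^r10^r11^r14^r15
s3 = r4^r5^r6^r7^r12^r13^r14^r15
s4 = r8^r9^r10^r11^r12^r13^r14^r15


s1=0, s2=1, s3=1, s4=1

Syndrome = 14 (error at position 14)


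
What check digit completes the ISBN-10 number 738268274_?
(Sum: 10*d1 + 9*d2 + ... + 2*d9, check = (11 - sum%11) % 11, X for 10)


Weighted sum: 288
288 mod 11 = 2

Check digit: 9


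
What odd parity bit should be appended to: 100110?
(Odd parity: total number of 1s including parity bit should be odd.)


Number of 1s in data: 3
Parity bit: 0

0


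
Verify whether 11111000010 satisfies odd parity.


Number of 1s: 6

No, parity error (6 ones)


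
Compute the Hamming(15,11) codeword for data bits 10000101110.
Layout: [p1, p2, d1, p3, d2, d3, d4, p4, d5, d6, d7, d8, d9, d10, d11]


Parity bits: p1=0, p2=1, p3=1, p4=0

011100000101110


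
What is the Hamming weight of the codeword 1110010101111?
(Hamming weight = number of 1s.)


Counting 1s in 1110010101111

9


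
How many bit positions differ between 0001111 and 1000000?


XOR: 1001111
Count of 1s: 5

5


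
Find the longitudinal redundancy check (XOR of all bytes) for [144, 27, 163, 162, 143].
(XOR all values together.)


XOR chain: 144 ^ 27 ^ 163 ^ 162 ^ 143 = 5

5


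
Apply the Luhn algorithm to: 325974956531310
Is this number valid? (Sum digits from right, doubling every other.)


Luhn sum = 63
63 mod 10 = 3

Invalid (Luhn sum mod 10 = 3)


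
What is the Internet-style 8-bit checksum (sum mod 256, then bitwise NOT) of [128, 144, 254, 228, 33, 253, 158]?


Sum = 1198 mod 256 = 174
Complement = 81

81


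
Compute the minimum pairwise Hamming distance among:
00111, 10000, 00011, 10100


Comparing all pairs, minimum distance: 1
Can detect 0 errors, correct 0 errors

1


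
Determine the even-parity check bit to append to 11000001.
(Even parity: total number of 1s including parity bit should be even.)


Number of 1s in data: 3
Parity bit: 1

1


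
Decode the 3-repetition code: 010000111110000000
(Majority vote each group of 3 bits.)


Groups: 010, 000, 111, 110, 000, 000
Majority votes: 001100

001100


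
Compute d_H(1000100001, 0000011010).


XOR: 1000111011
Count of 1s: 6

6


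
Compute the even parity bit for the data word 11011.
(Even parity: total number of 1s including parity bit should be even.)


Number of 1s in data: 4
Parity bit: 0

0


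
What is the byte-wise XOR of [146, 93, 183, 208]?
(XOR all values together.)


XOR chain: 146 ^ 93 ^ 183 ^ 208 = 168

168


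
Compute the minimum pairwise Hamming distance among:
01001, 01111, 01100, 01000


Comparing all pairs, minimum distance: 1
Can detect 0 errors, correct 0 errors

1


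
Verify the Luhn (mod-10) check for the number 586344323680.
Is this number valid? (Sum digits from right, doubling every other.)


Luhn sum = 54
54 mod 10 = 4

Invalid (Luhn sum mod 10 = 4)


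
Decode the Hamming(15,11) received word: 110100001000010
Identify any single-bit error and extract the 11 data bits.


Syndrome = 0: no error detected

Data: 00001000010 (no errors)


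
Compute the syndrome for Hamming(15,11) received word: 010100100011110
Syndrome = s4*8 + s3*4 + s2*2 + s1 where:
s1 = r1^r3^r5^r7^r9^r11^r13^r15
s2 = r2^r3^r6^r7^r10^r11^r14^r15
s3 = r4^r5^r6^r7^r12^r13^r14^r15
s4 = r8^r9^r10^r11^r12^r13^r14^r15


s1=1, s2=0, s3=1, s4=0

Syndrome = 5 (error at position 5)


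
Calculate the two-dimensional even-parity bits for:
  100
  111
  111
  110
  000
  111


Row parities: 111001
Column parities: 101

Row P: 111001, Col P: 101, Corner: 0


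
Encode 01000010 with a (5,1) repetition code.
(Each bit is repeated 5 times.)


Each bit -> 5 copies

0000011111000000000000000000001111100000


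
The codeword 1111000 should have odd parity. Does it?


Number of 1s: 4

No, parity error (4 ones)


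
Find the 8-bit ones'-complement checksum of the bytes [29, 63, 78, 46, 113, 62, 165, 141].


Sum = 697 mod 256 = 185
Complement = 70

70


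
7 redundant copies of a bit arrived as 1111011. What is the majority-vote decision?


Ones: 6 out of 7
Threshold: 4

1 (6/7 voted 1)


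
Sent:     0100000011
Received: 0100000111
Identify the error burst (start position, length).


XOR: 0000000100

Burst at position 7, length 1


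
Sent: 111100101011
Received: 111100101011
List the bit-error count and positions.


XOR: 000000000000

0 errors (received matches sent)


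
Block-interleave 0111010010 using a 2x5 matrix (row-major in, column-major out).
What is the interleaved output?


Matrix:
  01110
  10010
Read columns: 0110101100

0110101100


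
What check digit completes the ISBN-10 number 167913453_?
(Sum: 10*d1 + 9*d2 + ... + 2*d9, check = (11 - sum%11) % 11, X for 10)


Weighted sum: 241
241 mod 11 = 10

Check digit: 1


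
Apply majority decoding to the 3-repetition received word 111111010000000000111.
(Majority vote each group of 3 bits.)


Groups: 111, 111, 010, 000, 000, 000, 111
Majority votes: 1100001

1100001


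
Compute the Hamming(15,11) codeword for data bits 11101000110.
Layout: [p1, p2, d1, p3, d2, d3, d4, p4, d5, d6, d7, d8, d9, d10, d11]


Parity bits: p1=0, p2=1, p3=0, p4=1

011011011000110


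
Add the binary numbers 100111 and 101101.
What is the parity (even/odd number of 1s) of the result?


100111 = 39
101101 = 45
Sum = 84 = 1010100
1s count = 3

odd parity (3 ones in 1010100)


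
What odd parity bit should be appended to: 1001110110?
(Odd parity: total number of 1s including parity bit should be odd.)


Number of 1s in data: 6
Parity bit: 1

1


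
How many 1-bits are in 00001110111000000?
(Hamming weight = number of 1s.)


Counting 1s in 00001110111000000

6


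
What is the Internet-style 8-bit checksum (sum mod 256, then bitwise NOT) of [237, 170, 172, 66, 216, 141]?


Sum = 1002 mod 256 = 234
Complement = 21

21


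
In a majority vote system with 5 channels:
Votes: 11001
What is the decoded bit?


Ones: 3 out of 5
Threshold: 3

1 (3/5 voted 1)


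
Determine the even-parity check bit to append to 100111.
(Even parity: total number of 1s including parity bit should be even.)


Number of 1s in data: 4
Parity bit: 0

0


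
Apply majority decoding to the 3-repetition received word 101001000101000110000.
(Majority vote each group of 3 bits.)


Groups: 101, 001, 000, 101, 000, 110, 000
Majority votes: 1001010

1001010


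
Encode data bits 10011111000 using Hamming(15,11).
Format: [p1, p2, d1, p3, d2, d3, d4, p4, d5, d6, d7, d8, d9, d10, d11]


Parity bits: p1=0, p2=0, p3=0, p4=0

001000101111000


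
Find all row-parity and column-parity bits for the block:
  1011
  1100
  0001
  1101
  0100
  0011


Row parities: 101110
Column parities: 1100

Row P: 101110, Col P: 1100, Corner: 0


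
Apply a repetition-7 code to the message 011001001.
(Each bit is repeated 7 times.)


Each bit -> 7 copies

000000011111111111111000000000000001111111000000000000001111111


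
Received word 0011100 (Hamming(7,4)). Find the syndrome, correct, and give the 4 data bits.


Syndrome = 2: error at position 2

Data: 1100 (corrected bit 2)


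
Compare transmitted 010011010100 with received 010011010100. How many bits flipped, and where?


XOR: 000000000000

0 errors (received matches sent)


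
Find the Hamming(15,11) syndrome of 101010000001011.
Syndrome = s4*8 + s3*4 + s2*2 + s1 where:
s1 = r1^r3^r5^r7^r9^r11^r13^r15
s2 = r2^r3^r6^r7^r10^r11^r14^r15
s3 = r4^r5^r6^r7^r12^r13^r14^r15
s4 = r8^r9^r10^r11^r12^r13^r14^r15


s1=0, s2=1, s3=0, s4=1

Syndrome = 10 (error at position 10)


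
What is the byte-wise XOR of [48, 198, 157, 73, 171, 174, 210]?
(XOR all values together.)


XOR chain: 48 ^ 198 ^ 157 ^ 73 ^ 171 ^ 174 ^ 210 = 245

245


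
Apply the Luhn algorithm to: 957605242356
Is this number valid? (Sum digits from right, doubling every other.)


Luhn sum = 52
52 mod 10 = 2

Invalid (Luhn sum mod 10 = 2)


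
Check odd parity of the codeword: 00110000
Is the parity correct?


Number of 1s: 2

No, parity error (2 ones)


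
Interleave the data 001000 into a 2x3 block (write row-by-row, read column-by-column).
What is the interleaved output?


Matrix:
  001
  000
Read columns: 000010

000010


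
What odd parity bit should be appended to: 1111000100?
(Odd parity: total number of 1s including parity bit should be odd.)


Number of 1s in data: 5
Parity bit: 0

0


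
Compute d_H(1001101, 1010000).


XOR: 0011101
Count of 1s: 4

4


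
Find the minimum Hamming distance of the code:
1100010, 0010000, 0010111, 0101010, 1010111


Comparing all pairs, minimum distance: 1
Can detect 0 errors, correct 0 errors

1


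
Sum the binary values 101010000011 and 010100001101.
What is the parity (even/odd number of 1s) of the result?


101010000011 = 2691
010100001101 = 1293
Sum = 3984 = 111110010000
1s count = 6

even parity (6 ones in 111110010000)


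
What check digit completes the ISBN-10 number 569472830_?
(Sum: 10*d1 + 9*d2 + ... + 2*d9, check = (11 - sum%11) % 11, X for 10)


Weighted sum: 297
297 mod 11 = 0

Check digit: 0


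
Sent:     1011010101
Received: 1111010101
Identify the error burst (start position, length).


XOR: 0100000000

Burst at position 1, length 1


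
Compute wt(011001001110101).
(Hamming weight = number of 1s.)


Counting 1s in 011001001110101

8


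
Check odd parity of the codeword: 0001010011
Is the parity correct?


Number of 1s: 4

No, parity error (4 ones)


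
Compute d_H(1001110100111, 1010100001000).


XOR: 0011010101111
Count of 1s: 8

8


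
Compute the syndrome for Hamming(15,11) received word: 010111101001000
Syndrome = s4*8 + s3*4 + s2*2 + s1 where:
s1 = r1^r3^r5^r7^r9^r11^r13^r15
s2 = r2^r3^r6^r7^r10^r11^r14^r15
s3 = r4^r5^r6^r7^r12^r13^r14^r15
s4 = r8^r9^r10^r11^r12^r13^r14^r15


s1=1, s2=1, s3=1, s4=0

Syndrome = 7 (error at position 7)


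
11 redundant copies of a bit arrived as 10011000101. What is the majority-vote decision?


Ones: 5 out of 11
Threshold: 6

0 (5/11 voted 1)


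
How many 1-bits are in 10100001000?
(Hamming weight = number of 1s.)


Counting 1s in 10100001000

3


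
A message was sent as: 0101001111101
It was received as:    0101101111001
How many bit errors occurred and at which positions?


XOR: 0000100000100

2 error(s) at position(s): 4, 10


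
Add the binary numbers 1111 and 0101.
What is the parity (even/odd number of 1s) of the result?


1111 = 15
0101 = 5
Sum = 20 = 10100
1s count = 2

even parity (2 ones in 10100)


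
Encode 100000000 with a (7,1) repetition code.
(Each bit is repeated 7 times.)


Each bit -> 7 copies

111111100000000000000000000000000000000000000000000000000000000


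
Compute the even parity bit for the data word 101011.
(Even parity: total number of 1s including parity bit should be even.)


Number of 1s in data: 4
Parity bit: 0

0


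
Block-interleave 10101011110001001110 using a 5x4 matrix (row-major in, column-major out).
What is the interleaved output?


Matrix:
  1010
  1011
  1100
  0100
  1110
Read columns: 11101001111100101000

11101001111100101000


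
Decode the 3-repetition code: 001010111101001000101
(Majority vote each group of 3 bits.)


Groups: 001, 010, 111, 101, 001, 000, 101
Majority votes: 0011001

0011001


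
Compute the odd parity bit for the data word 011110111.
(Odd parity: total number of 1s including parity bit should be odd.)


Number of 1s in data: 7
Parity bit: 0

0


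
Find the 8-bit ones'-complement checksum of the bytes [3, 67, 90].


Sum = 160 mod 256 = 160
Complement = 95

95


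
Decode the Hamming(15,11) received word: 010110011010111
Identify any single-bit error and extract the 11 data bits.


Syndrome = 5: error at position 5

Data: 00001010111 (corrected bit 5)


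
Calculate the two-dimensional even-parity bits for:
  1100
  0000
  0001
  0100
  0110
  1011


Row parities: 001101
Column parities: 0100

Row P: 001101, Col P: 0100, Corner: 1


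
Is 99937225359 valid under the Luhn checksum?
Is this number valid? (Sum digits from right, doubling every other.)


Luhn sum = 60
60 mod 10 = 0

Valid (Luhn sum mod 10 = 0)


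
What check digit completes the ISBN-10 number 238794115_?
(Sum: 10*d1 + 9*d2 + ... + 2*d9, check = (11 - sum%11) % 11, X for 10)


Weighted sum: 251
251 mod 11 = 9

Check digit: 2


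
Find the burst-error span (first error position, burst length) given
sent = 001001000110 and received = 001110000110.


XOR: 000111000000

Burst at position 3, length 3


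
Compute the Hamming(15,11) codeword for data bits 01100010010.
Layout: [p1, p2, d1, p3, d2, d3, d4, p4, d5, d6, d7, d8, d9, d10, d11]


Parity bits: p1=0, p2=1, p3=1, p4=0

010111000010010


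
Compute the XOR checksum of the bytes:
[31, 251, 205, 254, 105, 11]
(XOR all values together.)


XOR chain: 31 ^ 251 ^ 205 ^ 254 ^ 105 ^ 11 = 181

181


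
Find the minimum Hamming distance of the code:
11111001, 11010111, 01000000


Comparing all pairs, minimum distance: 4
Can detect 3 errors, correct 1 errors

4


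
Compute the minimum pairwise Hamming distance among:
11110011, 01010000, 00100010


Comparing all pairs, minimum distance: 4
Can detect 3 errors, correct 1 errors

4


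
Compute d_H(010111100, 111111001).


XOR: 101000101
Count of 1s: 4

4


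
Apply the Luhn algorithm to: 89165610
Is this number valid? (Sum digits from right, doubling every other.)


Luhn sum = 33
33 mod 10 = 3

Invalid (Luhn sum mod 10 = 3)


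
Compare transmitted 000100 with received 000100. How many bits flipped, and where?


XOR: 000000

0 errors (received matches sent)


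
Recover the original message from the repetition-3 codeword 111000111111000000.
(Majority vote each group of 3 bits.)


Groups: 111, 000, 111, 111, 000, 000
Majority votes: 101100

101100


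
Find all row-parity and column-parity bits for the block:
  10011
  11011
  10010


Row parities: 100
Column parities: 11010

Row P: 100, Col P: 11010, Corner: 1


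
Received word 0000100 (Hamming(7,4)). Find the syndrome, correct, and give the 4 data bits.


Syndrome = 5: error at position 5

Data: 0000 (corrected bit 5)


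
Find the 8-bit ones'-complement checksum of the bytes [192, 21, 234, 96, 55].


Sum = 598 mod 256 = 86
Complement = 169

169


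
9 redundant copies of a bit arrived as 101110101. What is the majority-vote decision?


Ones: 6 out of 9
Threshold: 5

1 (6/9 voted 1)


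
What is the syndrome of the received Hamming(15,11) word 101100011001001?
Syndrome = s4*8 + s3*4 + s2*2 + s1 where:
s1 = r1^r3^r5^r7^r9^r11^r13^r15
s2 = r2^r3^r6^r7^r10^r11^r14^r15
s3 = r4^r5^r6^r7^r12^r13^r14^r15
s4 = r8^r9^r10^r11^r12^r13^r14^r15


s1=0, s2=0, s3=1, s4=0

Syndrome = 4 (error at position 4)


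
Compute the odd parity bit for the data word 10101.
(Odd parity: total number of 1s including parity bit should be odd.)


Number of 1s in data: 3
Parity bit: 0

0


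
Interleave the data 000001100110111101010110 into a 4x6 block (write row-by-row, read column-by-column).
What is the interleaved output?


Matrix:
  000001
  100110
  111101
  010110
Read columns: 011000110010011101011010

011000110010011101011010


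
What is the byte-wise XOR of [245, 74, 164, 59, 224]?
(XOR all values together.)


XOR chain: 245 ^ 74 ^ 164 ^ 59 ^ 224 = 192

192


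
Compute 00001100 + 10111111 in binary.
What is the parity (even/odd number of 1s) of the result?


00001100 = 12
10111111 = 191
Sum = 203 = 11001011
1s count = 5

odd parity (5 ones in 11001011)


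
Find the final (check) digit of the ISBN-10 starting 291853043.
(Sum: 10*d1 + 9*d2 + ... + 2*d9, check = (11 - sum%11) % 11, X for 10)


Weighted sum: 228
228 mod 11 = 8

Check digit: 3


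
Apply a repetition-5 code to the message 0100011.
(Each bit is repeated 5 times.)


Each bit -> 5 copies

00000111110000000000000001111111111


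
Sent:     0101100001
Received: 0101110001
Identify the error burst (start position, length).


XOR: 0000010000

Burst at position 5, length 1


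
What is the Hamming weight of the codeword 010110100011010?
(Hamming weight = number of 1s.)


Counting 1s in 010110100011010

7


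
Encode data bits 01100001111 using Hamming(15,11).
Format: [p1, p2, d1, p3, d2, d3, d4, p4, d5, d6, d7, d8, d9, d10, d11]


Parity bits: p1=1, p2=1, p3=0, p4=0

110011000001111


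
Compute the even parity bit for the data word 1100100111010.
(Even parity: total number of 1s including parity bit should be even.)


Number of 1s in data: 7
Parity bit: 1

1


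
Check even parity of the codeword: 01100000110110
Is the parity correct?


Number of 1s: 6

Yes, parity is correct (6 ones)


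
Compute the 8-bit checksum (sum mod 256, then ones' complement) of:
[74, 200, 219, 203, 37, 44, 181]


Sum = 958 mod 256 = 190
Complement = 65

65


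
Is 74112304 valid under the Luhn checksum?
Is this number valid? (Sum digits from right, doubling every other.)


Luhn sum = 23
23 mod 10 = 3

Invalid (Luhn sum mod 10 = 3)


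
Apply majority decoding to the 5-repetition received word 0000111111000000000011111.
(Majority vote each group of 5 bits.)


Groups: 00001, 11111, 00000, 00000, 11111
Majority votes: 01001

01001


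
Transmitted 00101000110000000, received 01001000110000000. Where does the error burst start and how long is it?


XOR: 01100000000000000

Burst at position 1, length 2


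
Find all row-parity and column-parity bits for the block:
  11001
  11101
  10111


Row parities: 100
Column parities: 10011

Row P: 100, Col P: 10011, Corner: 1


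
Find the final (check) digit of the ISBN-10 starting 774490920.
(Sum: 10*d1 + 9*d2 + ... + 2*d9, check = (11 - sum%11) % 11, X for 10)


Weighted sum: 289
289 mod 11 = 3

Check digit: 8


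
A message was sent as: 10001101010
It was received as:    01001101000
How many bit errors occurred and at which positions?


XOR: 11000000010

3 error(s) at position(s): 0, 1, 9


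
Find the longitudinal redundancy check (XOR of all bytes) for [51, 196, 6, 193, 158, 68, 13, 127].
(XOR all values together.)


XOR chain: 51 ^ 196 ^ 6 ^ 193 ^ 158 ^ 68 ^ 13 ^ 127 = 152

152


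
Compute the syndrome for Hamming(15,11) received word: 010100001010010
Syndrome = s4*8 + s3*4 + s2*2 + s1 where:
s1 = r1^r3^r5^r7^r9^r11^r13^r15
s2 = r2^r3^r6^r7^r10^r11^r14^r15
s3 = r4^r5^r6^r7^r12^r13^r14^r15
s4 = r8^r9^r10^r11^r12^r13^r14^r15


s1=0, s2=1, s3=0, s4=1

Syndrome = 10 (error at position 10)


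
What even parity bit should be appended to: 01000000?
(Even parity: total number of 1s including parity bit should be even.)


Number of 1s in data: 1
Parity bit: 1

1


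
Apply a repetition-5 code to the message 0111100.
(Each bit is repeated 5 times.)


Each bit -> 5 copies

00000111111111111111111110000000000


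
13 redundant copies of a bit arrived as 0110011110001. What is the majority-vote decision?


Ones: 7 out of 13
Threshold: 7

1 (7/13 voted 1)


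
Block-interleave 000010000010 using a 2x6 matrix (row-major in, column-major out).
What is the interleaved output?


Matrix:
  000010
  000010
Read columns: 000000001100

000000001100


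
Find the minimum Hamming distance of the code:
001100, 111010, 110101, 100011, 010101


Comparing all pairs, minimum distance: 1
Can detect 0 errors, correct 0 errors

1


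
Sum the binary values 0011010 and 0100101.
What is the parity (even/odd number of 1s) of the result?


0011010 = 26
0100101 = 37
Sum = 63 = 111111
1s count = 6

even parity (6 ones in 111111)


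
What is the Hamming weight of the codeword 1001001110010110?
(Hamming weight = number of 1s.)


Counting 1s in 1001001110010110

8


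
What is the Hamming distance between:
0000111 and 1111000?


XOR: 1111111
Count of 1s: 7

7


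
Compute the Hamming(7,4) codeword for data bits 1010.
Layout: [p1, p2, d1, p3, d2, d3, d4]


Parity bits: p1=1, p2=0, p3=1

1011010


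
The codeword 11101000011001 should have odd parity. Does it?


Number of 1s: 7

Yes, parity is correct (7 ones)


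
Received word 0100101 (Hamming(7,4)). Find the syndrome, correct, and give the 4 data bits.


Syndrome = 0: no error detected

Data: 0101 (no errors)


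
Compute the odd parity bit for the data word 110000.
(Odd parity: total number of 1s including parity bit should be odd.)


Number of 1s in data: 2
Parity bit: 1

1


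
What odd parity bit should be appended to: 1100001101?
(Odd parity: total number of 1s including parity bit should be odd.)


Number of 1s in data: 5
Parity bit: 0

0


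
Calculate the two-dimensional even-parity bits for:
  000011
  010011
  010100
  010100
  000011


Row parities: 01000
Column parities: 010011

Row P: 01000, Col P: 010011, Corner: 1


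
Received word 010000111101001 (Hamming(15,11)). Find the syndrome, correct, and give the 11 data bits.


Syndrome = 13: error at position 13

Data: 00011101101 (corrected bit 13)


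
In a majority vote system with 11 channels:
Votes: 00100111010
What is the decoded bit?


Ones: 5 out of 11
Threshold: 6

0 (5/11 voted 1)


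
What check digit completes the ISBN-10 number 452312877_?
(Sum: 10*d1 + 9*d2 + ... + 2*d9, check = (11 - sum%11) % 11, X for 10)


Weighted sum: 205
205 mod 11 = 7

Check digit: 4


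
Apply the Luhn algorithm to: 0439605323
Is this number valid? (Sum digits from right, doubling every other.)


Luhn sum = 33
33 mod 10 = 3

Invalid (Luhn sum mod 10 = 3)


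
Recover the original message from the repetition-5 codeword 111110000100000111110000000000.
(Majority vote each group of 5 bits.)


Groups: 11111, 00001, 00000, 11111, 00000, 00000
Majority votes: 100100

100100


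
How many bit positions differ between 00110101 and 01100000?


XOR: 01010101
Count of 1s: 4

4


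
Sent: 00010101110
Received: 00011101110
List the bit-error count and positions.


XOR: 00001000000

1 error(s) at position(s): 4


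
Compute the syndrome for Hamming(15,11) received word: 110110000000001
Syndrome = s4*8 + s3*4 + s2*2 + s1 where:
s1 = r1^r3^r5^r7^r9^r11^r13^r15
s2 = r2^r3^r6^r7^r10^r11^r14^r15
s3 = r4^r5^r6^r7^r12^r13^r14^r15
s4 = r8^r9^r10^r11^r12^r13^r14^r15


s1=1, s2=0, s3=1, s4=1

Syndrome = 13 (error at position 13)


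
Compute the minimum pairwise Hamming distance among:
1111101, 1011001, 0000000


Comparing all pairs, minimum distance: 2
Can detect 1 errors, correct 0 errors

2


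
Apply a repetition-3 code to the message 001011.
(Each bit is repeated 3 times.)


Each bit -> 3 copies

000000111000111111


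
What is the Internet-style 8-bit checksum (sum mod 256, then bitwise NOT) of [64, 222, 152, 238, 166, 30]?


Sum = 872 mod 256 = 104
Complement = 151

151


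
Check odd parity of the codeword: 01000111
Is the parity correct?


Number of 1s: 4

No, parity error (4 ones)


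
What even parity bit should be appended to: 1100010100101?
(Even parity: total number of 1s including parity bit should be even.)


Number of 1s in data: 6
Parity bit: 0

0


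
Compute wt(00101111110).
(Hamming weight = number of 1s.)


Counting 1s in 00101111110

7


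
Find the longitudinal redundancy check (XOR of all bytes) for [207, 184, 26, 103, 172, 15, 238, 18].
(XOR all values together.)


XOR chain: 207 ^ 184 ^ 26 ^ 103 ^ 172 ^ 15 ^ 238 ^ 18 = 85

85


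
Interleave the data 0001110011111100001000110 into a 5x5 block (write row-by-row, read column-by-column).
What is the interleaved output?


Matrix:
  00011
  10011
  11110
  00010
  00110
Read columns: 0110000100001011111111000

0110000100001011111111000


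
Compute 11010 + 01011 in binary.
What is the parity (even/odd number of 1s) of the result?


11010 = 26
01011 = 11
Sum = 37 = 100101
1s count = 3

odd parity (3 ones in 100101)


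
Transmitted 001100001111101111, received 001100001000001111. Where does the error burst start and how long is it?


XOR: 000000000111100000

Burst at position 9, length 4


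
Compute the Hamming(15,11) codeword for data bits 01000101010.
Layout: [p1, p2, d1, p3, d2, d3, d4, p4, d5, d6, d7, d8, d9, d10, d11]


Parity bits: p1=1, p2=0, p3=1, p4=1

100110010101010


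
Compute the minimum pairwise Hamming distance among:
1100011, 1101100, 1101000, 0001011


Comparing all pairs, minimum distance: 1
Can detect 0 errors, correct 0 errors

1


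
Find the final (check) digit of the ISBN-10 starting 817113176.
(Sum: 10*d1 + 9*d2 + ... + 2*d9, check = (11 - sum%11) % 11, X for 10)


Weighted sum: 210
210 mod 11 = 1

Check digit: X


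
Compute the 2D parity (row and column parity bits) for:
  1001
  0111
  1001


Row parities: 010
Column parities: 0111

Row P: 010, Col P: 0111, Corner: 1


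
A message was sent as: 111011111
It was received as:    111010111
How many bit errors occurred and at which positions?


XOR: 000001000

1 error(s) at position(s): 5


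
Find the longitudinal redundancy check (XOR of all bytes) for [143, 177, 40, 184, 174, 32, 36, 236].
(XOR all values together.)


XOR chain: 143 ^ 177 ^ 40 ^ 184 ^ 174 ^ 32 ^ 36 ^ 236 = 232

232


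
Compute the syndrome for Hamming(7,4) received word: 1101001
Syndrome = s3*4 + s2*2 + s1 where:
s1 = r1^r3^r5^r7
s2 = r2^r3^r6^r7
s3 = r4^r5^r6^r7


s1=0, s2=0, s3=0

Syndrome = 0 (no error)


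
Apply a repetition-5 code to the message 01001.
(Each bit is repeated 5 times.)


Each bit -> 5 copies

0000011111000000000011111


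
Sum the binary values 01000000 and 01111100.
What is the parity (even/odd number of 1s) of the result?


01000000 = 64
01111100 = 124
Sum = 188 = 10111100
1s count = 5

odd parity (5 ones in 10111100)
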